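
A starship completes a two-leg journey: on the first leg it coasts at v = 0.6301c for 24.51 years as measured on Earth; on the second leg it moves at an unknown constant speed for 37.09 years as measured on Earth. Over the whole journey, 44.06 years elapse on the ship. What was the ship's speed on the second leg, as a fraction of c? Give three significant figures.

Leg 1: γ = 1/√(1 − 0.6301²) = 1/√0.6030 = 1.288; τ_1 = 24.51/1.288 = 19.03 years.
Leg 2: speed unknown; τ_2 = 37.09/γ_2.
Total proper time: 19.03 + τ_2 = 44.06, so τ_2 = 44.06 − 19.03 = 25.03 years.
γ_2 = 37.09/25.03 = 1.482; β = √(1 − 1/γ²) = √0.5447.

β = 0.738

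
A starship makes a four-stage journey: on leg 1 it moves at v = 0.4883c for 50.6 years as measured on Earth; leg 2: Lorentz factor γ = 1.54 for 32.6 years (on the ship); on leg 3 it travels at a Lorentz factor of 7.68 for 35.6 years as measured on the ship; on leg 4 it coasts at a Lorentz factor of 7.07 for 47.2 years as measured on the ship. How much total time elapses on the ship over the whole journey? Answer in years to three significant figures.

Leg 1: γ = 1/√(1 − 0.4883²) = 1/√0.7616 = 1.146; τ_1 = 50.6/1.146 = 44.16 years.
Leg 2: 32.6 years is already measured on the ship.
Leg 3: 35.6 years is already measured on the ship.
Leg 4: 47.2 years is already measured on the ship.
Total: 44.16 + 32.60 + 35.60 + 47.20 years.

τ = 160 years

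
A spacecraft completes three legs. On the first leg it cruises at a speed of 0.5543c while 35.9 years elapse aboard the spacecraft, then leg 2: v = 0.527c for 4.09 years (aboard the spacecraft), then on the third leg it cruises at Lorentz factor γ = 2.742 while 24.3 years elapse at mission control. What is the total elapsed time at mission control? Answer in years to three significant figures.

Leg 1: γ = 1/√(1 − 0.5543²) = 1/√0.6928 = 1.201; Δt_1 = 1.201 × 35.9 = 43.13 years.
Leg 2: γ = 1/√(1 − 0.527²) = 1/√0.7223 = 1.177; Δt_2 = 1.177 × 4.09 = 4.813 years.
Leg 3: 24.3 years is already measured at mission control.
Total: 43.13 + 4.813 + 24.30 years.

Δt = 72.2 years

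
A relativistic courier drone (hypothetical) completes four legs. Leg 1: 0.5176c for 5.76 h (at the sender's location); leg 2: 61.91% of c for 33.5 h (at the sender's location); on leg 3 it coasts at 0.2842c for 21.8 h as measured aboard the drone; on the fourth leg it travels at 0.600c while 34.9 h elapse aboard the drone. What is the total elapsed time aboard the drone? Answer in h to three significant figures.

τ = 87.9 h

Leg 1: γ = 1/√(1 − 0.5176²) = 1/√0.7321 = 1.169; τ_1 = 5.76/1.169 = 4.928 h.
Leg 2: β = 0.6191; γ = 1/√(1 − 0.6191²) = 1/√0.6167 = 1.273; τ_2 = 33.5/1.273 = 26.31 h.
Leg 3: 21.8 h is already measured aboard the drone.
Leg 4: 34.9 h is already measured aboard the drone.
Total: 4.928 + 26.31 + 21.80 + 34.90 h.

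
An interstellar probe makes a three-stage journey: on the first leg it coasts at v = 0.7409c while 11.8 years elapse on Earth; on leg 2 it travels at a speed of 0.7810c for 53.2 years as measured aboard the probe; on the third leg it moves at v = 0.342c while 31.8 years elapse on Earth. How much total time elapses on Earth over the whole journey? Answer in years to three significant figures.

Δt = 129 years

Leg 1: 11.8 years is already measured on Earth.
Leg 2: γ = 1/√(1 − 0.7810²) = 1/√0.3900 = 1.601; Δt_2 = 1.601 × 53.2 = 85.18 years.
Leg 3: 31.8 years is already measured on Earth.
Total: 11.80 + 85.18 + 31.80 years.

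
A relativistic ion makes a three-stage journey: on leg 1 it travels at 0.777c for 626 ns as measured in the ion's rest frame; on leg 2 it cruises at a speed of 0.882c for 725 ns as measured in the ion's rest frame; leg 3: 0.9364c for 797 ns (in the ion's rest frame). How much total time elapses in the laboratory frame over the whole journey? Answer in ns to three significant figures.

Leg 1: γ = 1/√(1 − 0.777²) = 1/√0.3963 = 1.589; Δt_1 = 1.589 × 626 = 994.4 ns.
Leg 2: γ = 1/√(1 − 0.882²) = 1/√0.2221 = 2.122; Δt_2 = 2.122 × 725 = 1538 ns.
Leg 3: γ = 1/√(1 − 0.9364²) = 1/√0.1232 = 2.850; Δt_3 = 2.850 × 797 = 2271 ns.
Total: 994.4 + 1538 + 2271 ns.

Δt = 4800 ns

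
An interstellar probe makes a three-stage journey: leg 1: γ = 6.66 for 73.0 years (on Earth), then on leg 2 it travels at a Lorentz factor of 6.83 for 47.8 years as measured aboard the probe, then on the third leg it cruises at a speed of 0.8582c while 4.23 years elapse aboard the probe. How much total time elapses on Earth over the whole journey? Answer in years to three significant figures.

Leg 1: 73.0 years is already measured on Earth.
Leg 2: γ = 6.83; Δt_2 = 6.830 × 47.8 = 326.5 years.
Leg 3: γ = 1/√(1 − 0.8582²) = 1/√0.2635 = 1.948; Δt_3 = 1.948 × 4.23 = 8.241 years.
Total: 73.00 + 326.5 + 8.241 years.

Δt = 408 years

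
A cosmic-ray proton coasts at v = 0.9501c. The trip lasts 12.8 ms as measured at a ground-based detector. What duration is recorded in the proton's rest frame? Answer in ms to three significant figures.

γ = 1/√(1 − 0.9501²) = 1/√0.09731 = 3.206
The interval measured at a ground-based detector is the dilated one; the clock in the proton's rest frame measures the proper time τ = Δt/γ = 12.8/3.206 ms.

τ = 3.99 ms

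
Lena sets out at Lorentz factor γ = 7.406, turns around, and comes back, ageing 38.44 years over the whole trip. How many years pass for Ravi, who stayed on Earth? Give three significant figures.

Δt = 285 years

γ = 7.406
Earth-frame duration is the dilated interval: Δt = γτ = 7.406 × 38.44 years.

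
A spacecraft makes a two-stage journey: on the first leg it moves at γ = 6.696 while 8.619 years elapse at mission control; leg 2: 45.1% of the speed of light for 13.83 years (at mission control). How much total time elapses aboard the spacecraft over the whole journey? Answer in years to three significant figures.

τ = 13.6 years

Leg 1: γ = 6.696; τ_1 = 8.619/6.696 = 1.287 years.
Leg 2: β = 0.451; γ = 1/√(1 − 0.451²) = 1/√0.7966 = 1.120; τ_2 = 13.83/1.120 = 12.34 years.
Total: 1.287 + 12.34 years.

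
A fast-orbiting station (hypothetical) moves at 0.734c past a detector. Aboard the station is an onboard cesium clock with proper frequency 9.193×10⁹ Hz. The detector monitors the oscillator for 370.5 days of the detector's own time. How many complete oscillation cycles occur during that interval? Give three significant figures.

N = 2.00×10¹⁷

γ = 1/√(1 − 0.734²) = 1/√0.4612 = 1.472
During 370.5 days of lab time, the oscillator's proper time advances by τ = Δt/γ = 370.5/1.472 = 251.6 days = 2.174×10⁷ s.
N = f × τ = 9.193×10⁹ × 2.174×10⁷ = 1.999×10¹⁷.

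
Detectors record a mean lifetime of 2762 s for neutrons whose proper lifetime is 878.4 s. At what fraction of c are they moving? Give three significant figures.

γ = Δt/τ₀ = 2762/878.4 = 3.144
β = √(1 − 1/γ²) = √(1 − 0.1011) = √0.8989

v = 0.948c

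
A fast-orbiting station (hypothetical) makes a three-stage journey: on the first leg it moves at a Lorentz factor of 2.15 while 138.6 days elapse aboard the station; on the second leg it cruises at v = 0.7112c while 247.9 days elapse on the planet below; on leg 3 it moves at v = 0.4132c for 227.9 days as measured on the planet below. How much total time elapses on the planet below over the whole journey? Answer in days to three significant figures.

Leg 1: γ = 2.15; Δt_1 = 2.150 × 138.6 = 298.0 days.
Leg 2: 247.9 days is already measured on the planet below.
Leg 3: 227.9 days is already measured on the planet below.
Total: 298.0 + 247.9 + 227.9 days.

Δt = 774 days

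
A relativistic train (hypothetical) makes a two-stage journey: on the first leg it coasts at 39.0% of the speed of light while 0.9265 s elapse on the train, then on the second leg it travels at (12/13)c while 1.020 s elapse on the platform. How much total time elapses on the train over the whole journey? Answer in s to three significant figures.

Leg 1: 0.9265 s is already measured on the train.
Leg 2: γ = 1/√(1 − (12/13)²) = 13/5 = 2.600; τ_2 = 1.020/2.600 = 0.3923 s.
Total: 0.9265 + 0.3923 s.

τ = 1.32 s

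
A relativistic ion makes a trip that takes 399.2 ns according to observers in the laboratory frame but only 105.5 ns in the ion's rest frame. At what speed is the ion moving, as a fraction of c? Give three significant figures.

The proper time is measured in the ion's rest frame (both events occur at the ion's location); Δt is measured in the laboratory frame. γ = Δt/τ = 399.2/105.5 = 3.784.
β = √(1 − 1/γ²) = √(1 − 0.06984) = √0.9302

β = 0.964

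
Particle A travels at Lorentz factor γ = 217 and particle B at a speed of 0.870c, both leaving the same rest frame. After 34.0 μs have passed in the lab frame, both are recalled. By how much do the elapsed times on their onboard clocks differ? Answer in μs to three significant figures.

A: γ = 217; τ_A = 34.0/217.0 = 0.1567 μs.
B: γ = 1/√(1 − 0.870²) = 1/√0.2431 = 2.028; τ_B = 34.0/2.028 = 16.76 μs.

|τ_A − τ_B| = 16.6 μs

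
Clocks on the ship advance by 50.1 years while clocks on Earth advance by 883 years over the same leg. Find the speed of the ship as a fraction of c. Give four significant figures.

β = 0.9984

The proper time is measured on the ship (both events occur at the ship's location); Δt is measured on Earth. γ = Δt/τ = 883/50.1 = 17.62.
β = √(1 − 1/γ²) = √(1 − 0.003219) = √0.9968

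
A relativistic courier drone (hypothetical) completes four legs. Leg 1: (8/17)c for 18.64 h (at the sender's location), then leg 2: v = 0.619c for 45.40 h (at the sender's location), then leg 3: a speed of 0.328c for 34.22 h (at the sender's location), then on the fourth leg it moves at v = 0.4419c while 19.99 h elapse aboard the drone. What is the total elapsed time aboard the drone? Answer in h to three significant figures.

Leg 1: γ = 1/√(1 − (8/17)²) = 17/15 ≈ 1.133; τ_1 = 18.64/1.133 = 16.45 h.
Leg 2: γ = 1/√(1 − 0.619²) = 1/√0.6168 = 1.273; τ_2 = 45.40/1.273 = 35.66 h.
Leg 3: γ = 1/√(1 − 0.328²) = 1/√0.8924 = 1.059; τ_3 = 34.22/1.059 = 32.33 h.
Leg 4: 19.99 h is already measured aboard the drone.
Total: 16.45 + 35.66 + 32.33 + 19.99 h.

τ = 104 h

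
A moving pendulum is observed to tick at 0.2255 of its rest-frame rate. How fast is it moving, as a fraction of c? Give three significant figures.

Rate ratio = 1/γ, so γ = 1/0.2255 = 4.435.
β = √(1 − 1/γ²) = √(1 − 0.2255²) = √0.9491

β = 0.974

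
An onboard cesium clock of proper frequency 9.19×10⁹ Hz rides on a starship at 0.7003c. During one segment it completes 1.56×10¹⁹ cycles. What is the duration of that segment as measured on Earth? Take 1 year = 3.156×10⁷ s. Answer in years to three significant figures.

γ = 1/√(1 − 0.7003²) = 1/√0.5096 = 1.401
Proper time for N cycles: τ = N/f = 1.56×10¹⁹/(9.19×10⁹) = 1.697×10⁹ s = 53.79 years.
Lab-frame duration Δt = γτ = 1.401 × 53.79 = 75.35 years.

Δt = 75.3 years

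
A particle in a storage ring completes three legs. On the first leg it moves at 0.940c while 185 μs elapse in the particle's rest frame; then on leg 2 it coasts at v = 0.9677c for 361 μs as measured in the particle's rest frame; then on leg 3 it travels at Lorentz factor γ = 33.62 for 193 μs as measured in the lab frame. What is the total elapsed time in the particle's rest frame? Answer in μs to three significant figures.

τ = 552 μs

Leg 1: 185 μs is already measured in the particle's rest frame.
Leg 2: 361 μs is already measured in the particle's rest frame.
Leg 3: γ = 33.62; τ_3 = 193/33.62 = 5.741 μs.
Total: 185.0 + 361.0 + 5.741 μs.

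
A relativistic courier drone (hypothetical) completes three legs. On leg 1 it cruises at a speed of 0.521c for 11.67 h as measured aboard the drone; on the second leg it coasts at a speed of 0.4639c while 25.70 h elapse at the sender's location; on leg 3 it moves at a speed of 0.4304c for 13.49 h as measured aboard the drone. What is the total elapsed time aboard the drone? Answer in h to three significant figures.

τ = 47.9 h

Leg 1: 11.67 h is already measured aboard the drone.
Leg 2: γ = 1/√(1 − 0.4639²) = 1/√0.7848 = 1.129; τ_2 = 25.70/1.129 = 22.77 h.
Leg 3: 13.49 h is already measured aboard the drone.
Total: 11.67 + 22.77 + 13.49 h.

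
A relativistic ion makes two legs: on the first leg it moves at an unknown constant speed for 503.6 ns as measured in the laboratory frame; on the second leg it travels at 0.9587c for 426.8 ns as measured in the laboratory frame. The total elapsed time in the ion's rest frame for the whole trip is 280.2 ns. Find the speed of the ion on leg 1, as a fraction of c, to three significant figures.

Leg 1: speed unknown; τ_1 = 503.6/γ_1.
Leg 2: γ = 1/√(1 − 0.9587²) = 1/√0.08089 = 3.516; τ_2 = 426.8/3.516 = 121.4 ns.
Total proper time: τ_1 + 121.4 = 280.2, so τ_1 = 280.2 − 121.4 = 158.8 ns.
γ_1 = 503.6/158.8 = 3.171; β = √(1 − 1/γ²) = √0.9006.

β = 0.949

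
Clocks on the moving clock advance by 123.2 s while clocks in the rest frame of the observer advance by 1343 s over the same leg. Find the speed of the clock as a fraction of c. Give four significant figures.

The proper time is measured on the moving clock (both events occur at the clock's location); Δt is measured in the rest frame of the observer. γ = Δt/τ = 1343/123.2 = 10.90.
β = √(1 − 1/γ²) = √(1 − 0.008415) = √0.9916

v = 0.9958c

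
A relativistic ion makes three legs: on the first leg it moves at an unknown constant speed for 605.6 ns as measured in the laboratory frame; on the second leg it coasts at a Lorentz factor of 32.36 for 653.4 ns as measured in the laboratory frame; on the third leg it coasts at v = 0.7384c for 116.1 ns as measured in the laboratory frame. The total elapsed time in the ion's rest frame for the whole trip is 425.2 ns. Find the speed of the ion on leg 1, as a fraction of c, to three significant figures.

Leg 1: speed unknown; τ_1 = 605.6/γ_1.
Leg 2: γ = 32.36; τ_2 = 653.4/32.36 = 20.19 ns.
Leg 3: γ = 1/√(1 − 0.7384²) = 1/√0.4548 = 1.483; τ_3 = 116.1/1.483 = 78.29 ns.
Total proper time: τ_1 + 20.19 + 78.29 = 425.2, so τ_1 = 425.2 − 98.49 = 326.7 ns.
γ_1 = 605.6/326.7 = 1.854; β = √(1 − 1/γ²) = √0.7090.

β = 0.842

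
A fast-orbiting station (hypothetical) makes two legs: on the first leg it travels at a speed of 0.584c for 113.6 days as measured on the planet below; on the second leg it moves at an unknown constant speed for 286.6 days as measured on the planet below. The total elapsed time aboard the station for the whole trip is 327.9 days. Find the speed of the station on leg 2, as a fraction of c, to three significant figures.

Leg 1: γ = 1/√(1 − 0.584²) = 1/√0.6589 = 1.232; τ_1 = 113.6/1.232 = 92.22 days.
Leg 2: speed unknown; τ_2 = 286.6/γ_2.
Total proper time: 92.22 + τ_2 = 327.9, so τ_2 = 327.9 − 92.22 = 235.7 days.
γ_2 = 286.6/235.7 = 1.216; β = √(1 − 1/γ²) = √0.3237.

β = 0.569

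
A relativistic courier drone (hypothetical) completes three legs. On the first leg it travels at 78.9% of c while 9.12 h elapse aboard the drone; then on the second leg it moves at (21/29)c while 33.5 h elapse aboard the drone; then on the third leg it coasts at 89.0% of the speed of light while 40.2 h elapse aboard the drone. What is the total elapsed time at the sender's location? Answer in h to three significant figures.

Δt = 152 h

Leg 1: β = 0.789; γ = 1/√(1 − 0.789²) = 1/√0.3775 = 1.628; Δt_1 = 1.628 × 9.12 = 14.84 h.
Leg 2: γ = 1/√(1 − (21/29)²) = 29/20 = 1.450; Δt_2 = 1.450 × 33.5 = 48.58 h.
Leg 3: β = 0.890; γ = 1/√(1 − 0.890²) = 1/√0.2079 = 2.193; Δt_3 = 2.193 × 40.2 = 88.17 h.
Total: 14.84 + 48.58 + 88.17 h.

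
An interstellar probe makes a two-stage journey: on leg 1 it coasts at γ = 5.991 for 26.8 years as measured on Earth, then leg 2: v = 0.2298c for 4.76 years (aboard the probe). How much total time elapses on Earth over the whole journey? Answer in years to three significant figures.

Δt = 31.7 years

Leg 1: 26.8 years is already measured on Earth.
Leg 2: γ = 1/√(1 − 0.2298²) = 1/√0.9472 = 1.027; Δt_2 = 1.027 × 4.76 = 4.891 years.
Total: 26.80 + 4.891 years.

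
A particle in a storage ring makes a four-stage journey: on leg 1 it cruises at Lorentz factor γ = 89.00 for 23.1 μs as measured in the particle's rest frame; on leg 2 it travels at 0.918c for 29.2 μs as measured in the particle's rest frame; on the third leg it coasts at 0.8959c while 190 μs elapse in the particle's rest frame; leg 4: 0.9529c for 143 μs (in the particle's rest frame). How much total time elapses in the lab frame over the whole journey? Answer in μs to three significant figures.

Leg 1: γ = 89.00; Δt_1 = 89.00 × 23.1 = 2056 μs.
Leg 2: γ = 1/√(1 − 0.918²) = 1/√0.1573 = 2.522; Δt_2 = 2.522 × 29.2 = 73.63 μs.
Leg 3: γ = 1/√(1 − 0.8959²) = 1/√0.1974 = 2.251; Δt_3 = 2.251 × 190 = 427.7 μs.
Leg 4: γ = 1/√(1 − 0.9529²) = 1/√0.09198 = 3.297; Δt_4 = 3.297 × 143 = 471.5 μs.
Total: 2056 + 73.63 + 427.7 + 471.5 μs.

Δt = 3030 μs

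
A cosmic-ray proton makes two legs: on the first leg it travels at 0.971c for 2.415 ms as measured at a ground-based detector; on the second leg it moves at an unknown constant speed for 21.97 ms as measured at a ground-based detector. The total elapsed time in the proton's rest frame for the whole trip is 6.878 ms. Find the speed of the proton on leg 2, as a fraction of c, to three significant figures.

Leg 1: γ = 1/√(1 − 0.971²) = 1/√0.05716 = 4.183; τ_1 = 2.415/4.183 = 0.5774 ms.
Leg 2: speed unknown; τ_2 = 21.97/γ_2.
Total proper time: 0.5774 + τ_2 = 6.878, so τ_2 = 6.878 − 0.5774 = 6.301 ms.
γ_2 = 21.97/6.301 = 3.487; β = √(1 − 1/γ²) = √0.9178.

β = 0.958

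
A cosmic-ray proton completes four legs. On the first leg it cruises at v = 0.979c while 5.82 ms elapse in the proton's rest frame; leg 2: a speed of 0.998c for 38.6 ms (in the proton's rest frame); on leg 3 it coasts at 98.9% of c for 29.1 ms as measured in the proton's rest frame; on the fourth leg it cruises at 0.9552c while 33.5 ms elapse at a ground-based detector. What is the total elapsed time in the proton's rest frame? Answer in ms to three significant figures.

τ = 83.4 ms

Leg 1: 5.82 ms is already measured in the proton's rest frame.
Leg 2: 38.6 ms is already measured in the proton's rest frame.
Leg 3: 29.1 ms is already measured in the proton's rest frame.
Leg 4: γ = 1/√(1 − 0.9552²) = 1/√0.08759 = 3.379; τ_4 = 33.5/3.379 = 9.915 ms.
Total: 5.820 + 38.60 + 29.10 + 9.915 ms.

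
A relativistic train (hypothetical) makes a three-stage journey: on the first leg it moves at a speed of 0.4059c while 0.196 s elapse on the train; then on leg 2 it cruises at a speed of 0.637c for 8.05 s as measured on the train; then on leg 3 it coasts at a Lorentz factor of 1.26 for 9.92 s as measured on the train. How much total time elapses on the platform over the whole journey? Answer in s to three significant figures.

Leg 1: γ = 1/√(1 − 0.4059²) = 1/√0.8352 = 1.094; Δt_1 = 1.094 × 0.196 = 0.2145 s.
Leg 2: γ = 1/√(1 − 0.637²) = 1/√0.5942 = 1.297; Δt_2 = 1.297 × 8.05 = 10.44 s.
Leg 3: γ = 1.26; Δt_3 = 1.260 × 9.92 = 12.50 s.
Total: 0.2145 + 10.44 + 12.50 s.

Δt = 23.2 s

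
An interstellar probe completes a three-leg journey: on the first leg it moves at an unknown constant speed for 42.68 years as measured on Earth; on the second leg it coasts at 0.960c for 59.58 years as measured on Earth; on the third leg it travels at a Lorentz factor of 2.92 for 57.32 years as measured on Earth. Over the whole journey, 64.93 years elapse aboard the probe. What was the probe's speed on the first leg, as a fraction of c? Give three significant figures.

β = 0.742

Leg 1: speed unknown; τ_1 = 42.68/γ_1.
Leg 2: γ = 1/√(1 − 0.960²) = 25/7 ≈ 3.571; τ_2 = 59.58/3.571 = 16.68 years.
Leg 3: γ = 2.92; τ_3 = 57.32/2.920 = 19.63 years.
Total proper time: τ_1 + 16.68 + 19.63 = 64.93, so τ_1 = 64.93 − 36.31 = 28.62 years.
γ_1 = 42.68/28.62 = 1.491; β = √(1 − 1/γ²) = √0.5504.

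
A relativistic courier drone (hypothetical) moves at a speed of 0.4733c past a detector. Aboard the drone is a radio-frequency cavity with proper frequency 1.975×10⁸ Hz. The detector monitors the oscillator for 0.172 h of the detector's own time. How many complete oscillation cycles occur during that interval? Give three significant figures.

γ = 1/√(1 − 0.4733²) = 1/√0.7760 = 1.135
During 0.172 h of lab time, the oscillator's proper time advances by τ = Δt/γ = 0.172/1.135 = 0.1515 h = 5.455×10² s.
N = f × τ = 1.975×10⁸ × 5.455×10² = 1.077×10¹¹.

N = 1.08×10¹¹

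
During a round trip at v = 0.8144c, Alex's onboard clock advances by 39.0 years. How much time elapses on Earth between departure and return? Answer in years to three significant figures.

Δt = 67.2 years

γ = 1/√(1 − 0.8144²) = 1/√0.3368 = 1.723
Earth-frame duration is the dilated interval: Δt = γτ = 1.723 × 39.0 years.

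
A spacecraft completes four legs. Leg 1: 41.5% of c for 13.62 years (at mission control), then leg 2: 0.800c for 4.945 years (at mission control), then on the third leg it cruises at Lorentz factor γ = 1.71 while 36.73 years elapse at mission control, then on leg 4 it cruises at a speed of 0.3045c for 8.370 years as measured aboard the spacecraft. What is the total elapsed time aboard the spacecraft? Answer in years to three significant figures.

Leg 1: β = 0.415; γ = 1/√(1 − 0.415²) = 1/√0.8278 = 1.099; τ_1 = 13.62/1.099 = 12.39 years.
Leg 2: γ = 1/√(1 − 0.800²) = 5/3 ≈ 1.667; τ_2 = 4.945/1.667 = 2.967 years.
Leg 3: γ = 1.71; τ_3 = 36.73/1.710 = 21.48 years.
Leg 4: 8.370 years is already measured aboard the spacecraft.
Total: 12.39 + 2.967 + 21.48 + 8.370 years.

τ = 45.2 years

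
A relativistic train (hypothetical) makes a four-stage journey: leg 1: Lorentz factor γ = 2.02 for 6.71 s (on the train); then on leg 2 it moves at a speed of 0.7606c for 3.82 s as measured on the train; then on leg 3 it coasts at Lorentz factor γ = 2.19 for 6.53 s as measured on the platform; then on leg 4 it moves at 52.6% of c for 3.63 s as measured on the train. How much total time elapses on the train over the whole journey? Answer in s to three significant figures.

Leg 1: 6.71 s is already measured on the train.
Leg 2: 3.82 s is already measured on the train.
Leg 3: γ = 2.19; τ_3 = 6.53/2.190 = 2.982 s.
Leg 4: 3.63 s is already measured on the train.
Total: 6.710 + 3.820 + 2.982 + 3.630 s.

τ = 17.1 s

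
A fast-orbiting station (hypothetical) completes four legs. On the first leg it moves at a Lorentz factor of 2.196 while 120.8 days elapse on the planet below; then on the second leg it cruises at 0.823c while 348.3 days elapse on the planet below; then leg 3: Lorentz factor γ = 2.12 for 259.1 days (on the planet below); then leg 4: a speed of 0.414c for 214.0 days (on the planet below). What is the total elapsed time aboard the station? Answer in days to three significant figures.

τ = 570 days

Leg 1: γ = 2.196; τ_1 = 120.8/2.196 = 55.01 days.
Leg 2: γ = 1/√(1 − 0.823²) = 1/√0.3227 = 1.760; τ_2 = 348.3/1.760 = 197.8 days.
Leg 3: γ = 2.12; τ_3 = 259.1/2.120 = 122.2 days.
Leg 4: γ = 1/√(1 − 0.414²) = 1/√0.8286 = 1.099; τ_4 = 214.0/1.099 = 194.8 days.
Total: 55.01 + 197.8 + 122.2 + 194.8 days.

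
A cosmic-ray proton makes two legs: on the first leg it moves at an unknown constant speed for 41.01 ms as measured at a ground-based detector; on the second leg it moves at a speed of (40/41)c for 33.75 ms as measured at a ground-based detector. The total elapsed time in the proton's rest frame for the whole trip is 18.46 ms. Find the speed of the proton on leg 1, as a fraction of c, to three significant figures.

β = 0.963

Leg 1: speed unknown; τ_1 = 41.01/γ_1.
Leg 2: γ = 1/√(1 − (40/41)²) = 41/9 ≈ 4.556; τ_2 = 33.75/4.556 = 7.409 ms.
Total proper time: τ_1 + 7.409 = 18.46, so τ_1 = 18.46 − 7.409 = 11.05 ms.
γ_1 = 41.01/11.05 = 3.711; β = √(1 − 1/γ²) = √0.9274.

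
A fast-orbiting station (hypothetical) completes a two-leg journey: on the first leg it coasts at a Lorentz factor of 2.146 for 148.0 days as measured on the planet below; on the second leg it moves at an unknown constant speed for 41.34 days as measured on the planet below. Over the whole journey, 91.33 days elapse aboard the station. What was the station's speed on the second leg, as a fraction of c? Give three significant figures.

β = 0.841

Leg 1: γ = 2.146; τ_1 = 148.0/2.146 = 68.97 days.
Leg 2: speed unknown; τ_2 = 41.34/γ_2.
Total proper time: 68.97 + τ_2 = 91.33, so τ_2 = 91.33 − 68.97 = 22.36 days.
γ_2 = 41.34/22.36 = 1.848; β = √(1 − 1/γ²) = √0.7073.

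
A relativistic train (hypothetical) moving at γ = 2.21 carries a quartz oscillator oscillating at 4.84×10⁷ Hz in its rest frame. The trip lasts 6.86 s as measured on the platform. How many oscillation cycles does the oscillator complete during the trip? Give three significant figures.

γ = 2.21
The oscillator's own cycle count is N = f × τ where τ is the proper time on the train. τ = Δt/γ = 6.86/2.210 = 3.104 s = 3.104×10⁰ s.
N = 4.84×10⁷ × 3.104×10⁰ = 1.502×10⁸.

N = 1.50×10⁸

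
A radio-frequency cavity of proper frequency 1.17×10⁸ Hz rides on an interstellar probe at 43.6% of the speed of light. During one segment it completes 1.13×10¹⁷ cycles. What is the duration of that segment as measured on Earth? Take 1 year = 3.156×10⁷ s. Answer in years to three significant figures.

Δt = 34.0 years

β = 0.436; γ = 1/√(1 − 0.436²) = 1/√0.8099 = 1.111
Proper time for N cycles: τ = N/f = 1.13×10¹⁷/(1.17×10⁸) = 9.658×10⁸ s = 30.60 years.
Lab-frame duration Δt = γτ = 1.111 × 30.60 = 34.00 years.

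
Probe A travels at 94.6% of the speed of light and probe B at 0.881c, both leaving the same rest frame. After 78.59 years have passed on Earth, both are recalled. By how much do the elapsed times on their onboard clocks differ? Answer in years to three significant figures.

A: β = 0.946; γ = 1/√(1 − 0.946²) = 1/√0.1051 = 3.085; τ_A = 78.59/3.085 = 25.48 years.
B: γ = 1/√(1 − 0.881²) = 1/√0.2238 = 2.114; τ_B = 78.59/2.114 = 37.18 years.

|τ_A − τ_B| = 11.7 years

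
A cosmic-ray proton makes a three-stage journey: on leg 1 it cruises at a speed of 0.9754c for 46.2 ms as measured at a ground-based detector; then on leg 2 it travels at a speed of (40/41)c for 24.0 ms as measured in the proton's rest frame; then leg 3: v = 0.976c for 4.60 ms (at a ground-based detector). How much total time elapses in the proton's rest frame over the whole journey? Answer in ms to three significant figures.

Leg 1: γ = 1/√(1 − 0.9754²) = 1/√0.04859 = 4.536; τ_1 = 46.2/4.536 = 10.18 ms.
Leg 2: 24.0 ms is already measured in the proton's rest frame.
Leg 3: γ = 1/√(1 − 0.976²) = 1/√0.04742 = 4.592; τ_3 = 4.60/4.592 = 1.002 ms.
Total: 10.18 + 24.00 + 1.002 ms.

τ = 35.2 ms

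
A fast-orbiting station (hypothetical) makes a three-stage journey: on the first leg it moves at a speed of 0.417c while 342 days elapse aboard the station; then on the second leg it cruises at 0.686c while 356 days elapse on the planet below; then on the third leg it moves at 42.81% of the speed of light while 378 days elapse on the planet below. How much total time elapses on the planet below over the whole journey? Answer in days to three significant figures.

Leg 1: γ = 1/√(1 − 0.417²) = 1/√0.8261 = 1.100; Δt_1 = 1.100 × 342 = 376.3 days.
Leg 2: 356 days is already measured on the planet below.
Leg 3: 378 days is already measured on the planet below.
Total: 376.3 + 356.0 + 378.0 days.

Δt = 1110 days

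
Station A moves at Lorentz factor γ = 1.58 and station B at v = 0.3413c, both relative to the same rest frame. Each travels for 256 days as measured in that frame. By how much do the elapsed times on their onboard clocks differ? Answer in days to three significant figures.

A: γ = 1.58; τ_A = 256/1.580 = 162.0 days.
B: γ = 1/√(1 − 0.3413²) = 1/√0.8835 = 1.064; τ_B = 256/1.064 = 240.6 days.

|τ_A − τ_B| = 78.6 days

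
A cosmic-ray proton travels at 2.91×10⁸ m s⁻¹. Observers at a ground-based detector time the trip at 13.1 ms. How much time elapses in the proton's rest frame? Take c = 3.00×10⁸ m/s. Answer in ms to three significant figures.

β = 2.91×10⁸/3.00×10⁸ = 0.9700; γ = 1/√(1 − 0.9700²) = 4.113
The interval measured at a ground-based detector is the dilated one; the clock in the proton's rest frame measures the proper time τ = Δt/γ = 13.1/4.113 ms.

τ = 3.18 ms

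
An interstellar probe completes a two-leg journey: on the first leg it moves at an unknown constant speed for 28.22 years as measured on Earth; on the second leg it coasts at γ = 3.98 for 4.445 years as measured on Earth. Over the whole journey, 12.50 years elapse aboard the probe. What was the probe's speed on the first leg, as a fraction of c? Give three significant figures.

β = 0.915

Leg 1: speed unknown; τ_1 = 28.22/γ_1.
Leg 2: γ = 3.98; τ_2 = 4.445/3.980 = 1.117 years.
Total proper time: τ_1 + 1.117 = 12.50, so τ_1 = 12.50 − 1.117 = 11.38 years.
γ_1 = 28.22/11.38 = 2.479; β = √(1 − 1/γ²) = √0.8373.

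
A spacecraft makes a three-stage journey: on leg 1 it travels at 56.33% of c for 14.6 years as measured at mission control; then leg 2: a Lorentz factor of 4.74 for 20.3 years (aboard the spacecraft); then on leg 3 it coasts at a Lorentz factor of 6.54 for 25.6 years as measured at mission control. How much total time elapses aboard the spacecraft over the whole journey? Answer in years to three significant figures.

Leg 1: β = 0.5633; γ = 1/√(1 − 0.5633²) = 1/√0.6827 = 1.210; τ_1 = 14.6/1.210 = 12.06 years.
Leg 2: 20.3 years is already measured aboard the spacecraft.
Leg 3: γ = 6.54; τ_3 = 25.6/6.540 = 3.914 years.
Total: 12.06 + 20.30 + 3.914 years.

τ = 36.3 years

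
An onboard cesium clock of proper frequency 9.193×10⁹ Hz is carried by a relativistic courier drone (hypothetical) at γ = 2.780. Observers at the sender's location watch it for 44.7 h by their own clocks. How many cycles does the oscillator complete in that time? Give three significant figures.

N = 5.32×10¹⁴

γ = 2.780
During 44.7 h of lab time, the oscillator's proper time advances by τ = Δt/γ = 44.7/2.780 = 16.08 h = 5.788×10⁴ s.
N = f × τ = 9.193×10⁹ × 5.788×10⁴ = 5.321×10¹⁴.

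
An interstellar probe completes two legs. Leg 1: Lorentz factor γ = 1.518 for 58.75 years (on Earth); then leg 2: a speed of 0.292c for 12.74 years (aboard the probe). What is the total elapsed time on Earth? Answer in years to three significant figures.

Leg 1: 58.75 years is already measured on Earth.
Leg 2: γ = 1/√(1 − 0.292²) = 1/√0.9147 = 1.046; Δt_2 = 1.046 × 12.74 = 13.32 years.
Total: 58.75 + 13.32 years.

Δt = 72.1 years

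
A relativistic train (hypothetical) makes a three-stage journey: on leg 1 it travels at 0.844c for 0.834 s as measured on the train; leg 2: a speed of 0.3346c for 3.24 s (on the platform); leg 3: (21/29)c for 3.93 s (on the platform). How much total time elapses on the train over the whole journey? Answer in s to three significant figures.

Leg 1: 0.834 s is already measured on the train.
Leg 2: γ = 1/√(1 − 0.3346²) = 1/√0.8880 = 1.061; τ_2 = 3.24/1.061 = 3.053 s.
Leg 3: γ = 1/√(1 − (21/29)²) = 29/20 = 1.450; τ_3 = 3.93/1.450 = 2.710 s.
Total: 0.8340 + 3.053 + 2.710 s.

τ = 6.60 s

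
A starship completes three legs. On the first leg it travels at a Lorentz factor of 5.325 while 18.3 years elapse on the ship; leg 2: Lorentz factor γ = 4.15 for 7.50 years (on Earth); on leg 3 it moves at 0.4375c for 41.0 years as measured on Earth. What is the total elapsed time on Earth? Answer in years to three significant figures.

Leg 1: γ = 5.325; Δt_1 = 5.325 × 18.3 = 97.45 years.
Leg 2: 7.50 years is already measured on Earth.
Leg 3: 41.0 years is already measured on Earth.
Total: 97.45 + 7.500 + 41.00 years.

Δt = 146 years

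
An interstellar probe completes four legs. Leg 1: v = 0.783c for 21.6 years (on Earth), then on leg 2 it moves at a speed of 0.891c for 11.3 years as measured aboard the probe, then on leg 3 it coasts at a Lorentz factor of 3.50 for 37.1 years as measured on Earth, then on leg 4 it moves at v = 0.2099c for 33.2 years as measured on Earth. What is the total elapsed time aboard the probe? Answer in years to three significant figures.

Leg 1: γ = 1/√(1 − 0.783²) = 1/√0.3869 = 1.608; τ_1 = 21.6/1.608 = 13.44 years.
Leg 2: 11.3 years is already measured aboard the probe.
Leg 3: γ = 3.50; τ_3 = 37.1/3.500 = 10.60 years.
Leg 4: γ = 1/√(1 − 0.2099²) = 1/√0.9559 = 1.023; τ_4 = 33.2/1.023 = 32.46 years.
Total: 13.44 + 11.30 + 10.60 + 32.46 years.

τ = 67.8 years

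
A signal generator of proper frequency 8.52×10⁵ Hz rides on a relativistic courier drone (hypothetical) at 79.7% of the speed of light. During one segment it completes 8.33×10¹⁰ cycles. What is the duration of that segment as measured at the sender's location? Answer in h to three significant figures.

β = 0.797; γ = 1/√(1 − 0.797²) = 1/√0.3648 = 1.656
Proper time for N cycles: τ = N/f = 8.33×10¹⁰/(8.52×10⁵) = 9.777×10⁴ s = 27.16 h.
Lab-frame duration Δt = γτ = 1.656 × 27.16 = 44.97 h.

Δt = 45.0 h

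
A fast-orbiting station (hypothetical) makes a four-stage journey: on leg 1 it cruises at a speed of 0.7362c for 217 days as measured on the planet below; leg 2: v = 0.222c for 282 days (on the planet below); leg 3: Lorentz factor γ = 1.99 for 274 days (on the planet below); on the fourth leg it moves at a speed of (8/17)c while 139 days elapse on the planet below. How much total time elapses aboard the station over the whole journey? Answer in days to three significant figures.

Leg 1: γ = 1/√(1 − 0.7362²) = 1/√0.4580 = 1.478; τ_1 = 217/1.478 = 146.9 days.
Leg 2: γ = 1/√(1 − 0.222²) = 1/√0.9507 = 1.026; τ_2 = 282/1.026 = 275.0 days.
Leg 3: γ = 1.99; τ_3 = 274/1.990 = 137.7 days.
Leg 4: γ = 1/√(1 − (8/17)²) = 17/15 ≈ 1.133; τ_4 = 139/1.133 = 122.6 days.
Total: 146.9 + 275.0 + 137.7 + 122.6 days.

τ = 682 days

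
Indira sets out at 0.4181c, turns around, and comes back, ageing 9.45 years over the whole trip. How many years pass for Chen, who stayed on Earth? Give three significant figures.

Δt = 10.4 years

γ = 1/√(1 − 0.4181²) = 1/√0.8252 = 1.101
Earth-frame duration is the dilated interval: Δt = γτ = 1.101 × 9.45 years.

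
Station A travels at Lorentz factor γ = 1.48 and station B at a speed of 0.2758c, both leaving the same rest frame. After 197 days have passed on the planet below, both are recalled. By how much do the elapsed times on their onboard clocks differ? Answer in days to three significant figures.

A: γ = 1.48; τ_A = 197/1.480 = 133.1 days.
B: γ = 1/√(1 − 0.2758²) = 1/√0.9239 = 1.040; τ_B = 197/1.040 = 189.4 days.

|τ_A − τ_B| = 56.3 days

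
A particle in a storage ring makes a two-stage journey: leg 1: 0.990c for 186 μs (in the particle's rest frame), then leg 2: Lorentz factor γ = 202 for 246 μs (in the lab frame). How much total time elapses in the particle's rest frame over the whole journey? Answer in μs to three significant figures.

Leg 1: 186 μs is already measured in the particle's rest frame.
Leg 2: γ = 202; τ_2 = 246/202.0 = 1.218 μs.
Total: 186.0 + 1.218 μs.

τ = 187 μs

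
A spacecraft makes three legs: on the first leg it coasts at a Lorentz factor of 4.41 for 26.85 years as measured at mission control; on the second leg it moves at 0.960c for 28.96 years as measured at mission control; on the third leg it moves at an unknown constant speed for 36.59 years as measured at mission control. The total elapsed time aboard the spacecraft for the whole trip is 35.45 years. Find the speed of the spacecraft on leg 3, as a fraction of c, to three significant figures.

Leg 1: γ = 4.41; τ_1 = 26.85/4.410 = 6.088 years.
Leg 2: γ = 1/√(1 − 0.960²) = 25/7 ≈ 3.571; τ_2 = 28.96/3.571 = 8.109 years.
Leg 3: speed unknown; τ_3 = 36.59/γ_3.
Total proper time: 6.088 + 8.109 + τ_3 = 35.45, so τ_3 = 35.45 − 14.20 = 21.25 years.
γ_3 = 36.59/21.25 = 1.722; β = √(1 − 1/γ²) = √0.6626.

β = 0.814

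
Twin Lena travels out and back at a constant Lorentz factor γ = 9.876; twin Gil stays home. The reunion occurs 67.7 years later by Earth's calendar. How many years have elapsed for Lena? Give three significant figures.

γ = 9.876
Lena's clock measures proper time along the trip: τ = Δt/γ = 67.7/9.876 years.

τ = 6.86 years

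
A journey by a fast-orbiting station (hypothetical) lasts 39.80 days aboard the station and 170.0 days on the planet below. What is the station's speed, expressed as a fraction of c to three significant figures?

v = 0.972c

The proper time is measured aboard the station (both events occur at the station's location); Δt is measured on the planet below. γ = Δt/τ = 170.0/39.80 = 4.271.
β = √(1 − 1/γ²) = √(1 − 0.05481) = √0.9452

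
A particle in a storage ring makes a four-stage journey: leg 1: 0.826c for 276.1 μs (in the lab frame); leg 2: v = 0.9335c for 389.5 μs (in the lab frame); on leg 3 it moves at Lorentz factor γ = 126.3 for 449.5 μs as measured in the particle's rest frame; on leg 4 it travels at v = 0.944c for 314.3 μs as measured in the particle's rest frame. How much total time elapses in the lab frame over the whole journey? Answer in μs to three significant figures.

Leg 1: 276.1 μs is already measured in the lab frame.
Leg 2: 389.5 μs is already measured in the lab frame.
Leg 3: γ = 126.3; Δt_3 = 126.3 × 449.5 = 5.677×10⁴ μs.
Leg 4: γ = 1/√(1 − 0.944²) = 1/√0.1089 = 3.031; Δt_4 = 3.031 × 314.3 = 952.6 μs.
Total: 276.1 + 389.5 + 5.677×10⁴ + 952.6 μs.

Δt = 5.84×10⁴ μs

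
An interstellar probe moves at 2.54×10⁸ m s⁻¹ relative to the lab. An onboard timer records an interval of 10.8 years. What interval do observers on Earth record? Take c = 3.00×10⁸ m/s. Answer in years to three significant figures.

Δt = 20.3 years

β = 2.54×10⁸/3.00×10⁸ = 0.8467; γ = 1/√(1 − 0.8467²) = 1.879
The interval measured aboard the probe is the proper time (both events occur at the same place in that frame); the lab-frame interval is Δt = γτ = 1.879 × 10.8 years.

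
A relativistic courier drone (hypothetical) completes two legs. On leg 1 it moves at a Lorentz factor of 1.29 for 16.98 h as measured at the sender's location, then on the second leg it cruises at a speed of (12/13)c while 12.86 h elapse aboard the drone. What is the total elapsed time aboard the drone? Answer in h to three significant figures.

τ = 26.0 h

Leg 1: γ = 1.29; τ_1 = 16.98/1.290 = 13.16 h.
Leg 2: 12.86 h is already measured aboard the drone.
Total: 13.16 + 12.86 h.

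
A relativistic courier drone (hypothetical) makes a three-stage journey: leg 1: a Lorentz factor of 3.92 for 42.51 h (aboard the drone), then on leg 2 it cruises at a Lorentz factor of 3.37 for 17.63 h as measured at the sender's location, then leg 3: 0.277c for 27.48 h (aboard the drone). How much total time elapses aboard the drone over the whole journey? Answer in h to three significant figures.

Leg 1: 42.51 h is already measured aboard the drone.
Leg 2: γ = 3.37; τ_2 = 17.63/3.370 = 5.231 h.
Leg 3: 27.48 h is already measured aboard the drone.
Total: 42.51 + 5.231 + 27.48 h.

τ = 75.2 h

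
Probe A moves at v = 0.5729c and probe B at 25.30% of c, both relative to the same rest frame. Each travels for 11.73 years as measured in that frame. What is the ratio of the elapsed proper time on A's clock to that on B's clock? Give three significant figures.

A: γ = 1/√(1 − 0.5729²) = 1/√0.6718 = 1.220. B: β = 0.2530; γ = 1/√(1 − 0.2530²) = 1/√0.9360 = 1.034.
τ_A/τ_B = γ_B/γ_A = 1.034/1.220 = 0.8472, so τ_A/τ_B = 0.8472.

τ_A/τ_B = 0.847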